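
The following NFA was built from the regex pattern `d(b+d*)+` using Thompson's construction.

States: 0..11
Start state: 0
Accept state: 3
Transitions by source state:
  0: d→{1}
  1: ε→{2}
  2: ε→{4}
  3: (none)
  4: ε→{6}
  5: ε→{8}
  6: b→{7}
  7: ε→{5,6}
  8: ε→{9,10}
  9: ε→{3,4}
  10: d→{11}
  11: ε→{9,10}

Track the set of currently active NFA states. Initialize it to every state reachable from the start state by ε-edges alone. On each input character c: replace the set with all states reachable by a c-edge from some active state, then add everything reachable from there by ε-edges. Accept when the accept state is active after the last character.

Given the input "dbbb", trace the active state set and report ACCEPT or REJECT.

Answer: ACCEPT

Derivation:
S₀ = ε-closure({0}) = {0}
'd' @ 1: {1,2,4,6}
'b' @ 2: {3,4,5,6,7,8,9,10}  (accept∈set)
'b' @ 3: {3,4,5,6,7,8,9,10}  (accept∈set)
'b' @ 4: {3,4,5,6,7,8,9,10}  (accept∈set)
end set {3,4,5,6,7,8,9,10} — state 3 in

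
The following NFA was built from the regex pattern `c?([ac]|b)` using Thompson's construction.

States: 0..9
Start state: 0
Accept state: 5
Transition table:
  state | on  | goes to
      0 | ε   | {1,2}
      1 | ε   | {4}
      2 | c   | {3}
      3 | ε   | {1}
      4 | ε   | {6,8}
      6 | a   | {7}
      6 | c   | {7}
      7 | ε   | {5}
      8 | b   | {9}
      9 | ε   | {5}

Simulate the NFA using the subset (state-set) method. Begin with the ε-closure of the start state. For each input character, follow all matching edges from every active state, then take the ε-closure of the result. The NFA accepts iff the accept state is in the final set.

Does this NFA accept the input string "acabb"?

Answer: REJECT

Trace:
start: ε-closure({0}) = {0,1,2,4,6,8}
'a' @ 1: {5,7}  [accepting]
'c' @ 2: {}  — state set empty
rest 'abb' ignored (set empty)
after full input: {}  (accept=5 not in)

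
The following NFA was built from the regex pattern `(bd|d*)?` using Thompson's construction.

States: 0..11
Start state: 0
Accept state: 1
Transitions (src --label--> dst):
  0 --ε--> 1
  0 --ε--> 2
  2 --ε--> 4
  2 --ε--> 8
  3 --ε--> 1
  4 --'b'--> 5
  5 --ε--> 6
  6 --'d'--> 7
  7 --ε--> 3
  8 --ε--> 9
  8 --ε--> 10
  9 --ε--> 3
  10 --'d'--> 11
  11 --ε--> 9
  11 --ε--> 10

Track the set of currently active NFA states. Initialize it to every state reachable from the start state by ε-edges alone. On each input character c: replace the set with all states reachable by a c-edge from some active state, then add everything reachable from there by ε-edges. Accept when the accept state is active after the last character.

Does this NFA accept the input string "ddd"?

S₀ = ε-closure({0}) = {0,1,2,3,4,8,9,10}
'd' @ 1: {1,3,9,10,11}  ✓accept
'd' @ 2: {1,3,9,10,11}  ✓accept
'd' @ 3: {1,3,9,10,11}  ✓accept
end set {1,3,9,10,11} — state 1 in

Answer: ACCEPT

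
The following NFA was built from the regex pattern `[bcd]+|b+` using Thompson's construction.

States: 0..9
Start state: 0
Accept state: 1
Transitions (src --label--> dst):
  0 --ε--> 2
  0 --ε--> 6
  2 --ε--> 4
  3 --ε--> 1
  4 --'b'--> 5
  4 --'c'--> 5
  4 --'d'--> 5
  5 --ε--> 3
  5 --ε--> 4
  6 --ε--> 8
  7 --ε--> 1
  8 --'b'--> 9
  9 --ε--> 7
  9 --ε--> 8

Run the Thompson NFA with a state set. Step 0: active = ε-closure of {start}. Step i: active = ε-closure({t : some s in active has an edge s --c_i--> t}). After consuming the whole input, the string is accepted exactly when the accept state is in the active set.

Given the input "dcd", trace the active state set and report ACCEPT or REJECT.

Answer: ACCEPT

Trace:
S₀ = ε-closure({0}) = {0,2,4,6,8}
'd' @ 1: {1,3,4,5}  (accept∈set)
'c' @ 2: {1,3,4,5}  (accept∈set)
'd' @ 3: {1,3,4,5}  (accept∈set)
final: {1,3,4,5}; accept 1 in set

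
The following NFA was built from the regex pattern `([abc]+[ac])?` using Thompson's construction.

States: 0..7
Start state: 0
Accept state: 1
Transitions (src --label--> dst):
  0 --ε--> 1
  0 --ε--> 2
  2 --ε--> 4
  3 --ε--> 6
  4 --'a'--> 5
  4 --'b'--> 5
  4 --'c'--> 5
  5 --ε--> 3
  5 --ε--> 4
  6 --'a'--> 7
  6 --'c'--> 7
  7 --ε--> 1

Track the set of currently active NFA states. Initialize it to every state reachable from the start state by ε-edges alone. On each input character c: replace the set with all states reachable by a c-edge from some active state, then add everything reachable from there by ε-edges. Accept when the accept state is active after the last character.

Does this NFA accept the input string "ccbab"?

Answer: REJECT

Trace:
S₀ = ε-closure({0}) = {0,1,2,4}
'c' @ 1: {3,4,5,6}
'c' @ 2: {1,3,4,5,6,7}  ✓accept
'b' @ 3: {3,4,5,6}
'a' @ 4: {1,3,4,5,6,7}  ✓accept
'b' @ 5: {3,4,5,6}
after full input: {3,4,5,6}  (accept=1 not in)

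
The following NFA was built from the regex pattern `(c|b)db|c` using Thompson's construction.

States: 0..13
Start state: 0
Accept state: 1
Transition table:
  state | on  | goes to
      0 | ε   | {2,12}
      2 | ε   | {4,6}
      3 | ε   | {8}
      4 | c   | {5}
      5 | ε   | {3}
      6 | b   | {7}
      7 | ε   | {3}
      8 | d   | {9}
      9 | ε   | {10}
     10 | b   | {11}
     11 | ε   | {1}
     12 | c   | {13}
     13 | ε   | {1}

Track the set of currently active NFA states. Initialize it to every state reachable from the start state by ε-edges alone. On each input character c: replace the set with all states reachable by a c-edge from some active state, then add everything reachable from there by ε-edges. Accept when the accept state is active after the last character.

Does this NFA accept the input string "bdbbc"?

start: ε-closure({0}) = {0,2,4,6,12}
'b' @ 1: {3,7,8}
'd' @ 2: {9,10}
'b' @ 3: {1,11}  ✓accept
'b' @ 4: {}  — state set empty
rest 'c' ignored (set empty)
end set {} — state 1 not in

Answer: REJECT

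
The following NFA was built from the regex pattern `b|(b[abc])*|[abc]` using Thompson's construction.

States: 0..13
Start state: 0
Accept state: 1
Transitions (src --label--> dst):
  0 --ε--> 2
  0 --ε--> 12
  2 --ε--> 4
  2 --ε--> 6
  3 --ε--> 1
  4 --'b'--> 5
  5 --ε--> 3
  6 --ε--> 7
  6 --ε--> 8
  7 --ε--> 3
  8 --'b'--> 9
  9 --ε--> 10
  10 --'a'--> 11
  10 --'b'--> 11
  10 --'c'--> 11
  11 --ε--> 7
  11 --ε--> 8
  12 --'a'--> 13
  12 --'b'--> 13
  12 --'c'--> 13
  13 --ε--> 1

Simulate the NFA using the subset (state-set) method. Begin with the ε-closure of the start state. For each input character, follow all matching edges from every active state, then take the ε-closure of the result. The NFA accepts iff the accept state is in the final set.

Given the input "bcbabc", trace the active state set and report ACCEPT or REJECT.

initial (ε-close {0}): {0,1,2,3,4,6,7,8,12}
'b' @ 1: {1,3,5,9,10,13}  (accept∈set)
'c' @ 2: {1,3,7,8,11}  (accept∈set)
'b' @ 3: {9,10}
'a' @ 4: {1,3,7,8,11}  (accept∈set)
'b' @ 5: {9,10}
'c' @ 6: {1,3,7,8,11}  (accept∈set)
after full input: {1,3,7,8,11}  (accept=1 in)

Answer: ACCEPT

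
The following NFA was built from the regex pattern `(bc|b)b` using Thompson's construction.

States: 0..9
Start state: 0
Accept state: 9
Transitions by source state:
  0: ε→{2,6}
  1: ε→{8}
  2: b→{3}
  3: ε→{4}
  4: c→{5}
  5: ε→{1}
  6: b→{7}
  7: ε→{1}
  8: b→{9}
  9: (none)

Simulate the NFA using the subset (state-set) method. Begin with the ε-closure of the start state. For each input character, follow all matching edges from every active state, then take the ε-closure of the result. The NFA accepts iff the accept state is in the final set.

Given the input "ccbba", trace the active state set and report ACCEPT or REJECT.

initial (ε-close {0}): {0,2,6}
'c' @ 1: {}  — no active states
rest 'cbba' ignored (set empty)
end set {} — state 9 not in

Answer: REJECT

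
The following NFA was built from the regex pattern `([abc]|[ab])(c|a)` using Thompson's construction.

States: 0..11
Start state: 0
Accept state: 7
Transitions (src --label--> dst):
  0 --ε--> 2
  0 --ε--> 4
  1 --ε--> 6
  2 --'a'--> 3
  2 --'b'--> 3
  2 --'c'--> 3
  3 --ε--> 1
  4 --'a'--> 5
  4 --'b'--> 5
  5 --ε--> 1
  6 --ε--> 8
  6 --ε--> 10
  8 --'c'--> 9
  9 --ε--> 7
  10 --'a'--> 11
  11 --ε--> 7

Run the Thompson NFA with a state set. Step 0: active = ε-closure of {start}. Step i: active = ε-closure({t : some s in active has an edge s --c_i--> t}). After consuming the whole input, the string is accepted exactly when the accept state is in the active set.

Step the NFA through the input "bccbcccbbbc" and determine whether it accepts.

S₀ = ε-closure({0}) = {0,2,4}
'b' @ 1: {1,3,5,6,8,10}
'c' @ 2: {7,9}  [accepting]
'c' @ 3: {}  — dead — no transitions
rest 'bcccbbbc' ignored (set empty)
after full input: {}  (accept=7 not in)

Answer: REJECT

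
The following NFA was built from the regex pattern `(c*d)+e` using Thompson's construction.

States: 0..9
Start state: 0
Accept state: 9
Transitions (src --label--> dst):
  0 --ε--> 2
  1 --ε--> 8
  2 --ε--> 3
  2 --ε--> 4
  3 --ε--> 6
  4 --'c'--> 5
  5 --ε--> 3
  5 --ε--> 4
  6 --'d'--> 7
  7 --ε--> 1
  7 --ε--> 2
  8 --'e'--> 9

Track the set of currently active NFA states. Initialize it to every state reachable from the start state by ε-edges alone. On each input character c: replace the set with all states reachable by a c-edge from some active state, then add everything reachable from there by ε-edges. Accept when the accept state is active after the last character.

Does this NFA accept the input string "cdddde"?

S₀ = ε-closure({0}) = {0,2,3,4,6}
'c' @ 1: {3,4,5,6}
'd' @ 2: {1,2,3,4,6,7,8}
'd' @ 3: {1,2,3,4,6,7,8}
'd' @ 4: {1,2,3,4,6,7,8}
'd' @ 5: {1,2,3,4,6,7,8}
'e' @ 6: {9}  ✓accept
end set {9} — state 9 in

Answer: ACCEPT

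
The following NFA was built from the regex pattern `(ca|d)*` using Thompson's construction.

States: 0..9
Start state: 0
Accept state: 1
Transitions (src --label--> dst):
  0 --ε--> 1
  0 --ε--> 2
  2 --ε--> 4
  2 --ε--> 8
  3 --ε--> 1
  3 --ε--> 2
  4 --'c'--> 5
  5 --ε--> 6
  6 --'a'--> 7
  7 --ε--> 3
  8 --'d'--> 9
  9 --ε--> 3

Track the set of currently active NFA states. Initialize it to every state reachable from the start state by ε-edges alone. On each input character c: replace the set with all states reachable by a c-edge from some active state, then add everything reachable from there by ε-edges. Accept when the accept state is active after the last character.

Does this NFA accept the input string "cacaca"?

Answer: ACCEPT

Steps:
start: ε-closure({0}) = {0,1,2,4,8}
'c' @ 1: {5,6}
'a' @ 2: {1,2,3,4,7,8}  [accepting]
'c' @ 3: {5,6}
'a' @ 4: {1,2,3,4,7,8}  [accepting]
'c' @ 5: {5,6}
'a' @ 6: {1,2,3,4,7,8}  [accepting]
end set {1,2,3,4,7,8} — state 1 in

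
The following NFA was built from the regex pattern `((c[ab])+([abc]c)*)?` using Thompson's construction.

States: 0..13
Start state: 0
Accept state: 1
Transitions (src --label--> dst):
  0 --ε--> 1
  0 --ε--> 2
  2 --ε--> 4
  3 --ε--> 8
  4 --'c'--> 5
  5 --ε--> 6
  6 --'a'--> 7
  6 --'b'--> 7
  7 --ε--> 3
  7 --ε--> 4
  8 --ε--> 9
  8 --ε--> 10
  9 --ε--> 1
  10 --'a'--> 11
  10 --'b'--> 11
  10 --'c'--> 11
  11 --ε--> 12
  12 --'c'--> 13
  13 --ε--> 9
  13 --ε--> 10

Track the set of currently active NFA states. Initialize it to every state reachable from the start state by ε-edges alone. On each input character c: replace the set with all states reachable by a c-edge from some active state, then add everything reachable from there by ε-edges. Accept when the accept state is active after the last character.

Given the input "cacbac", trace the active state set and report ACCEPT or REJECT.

Answer: ACCEPT

Trace:
start: ε-closure({0}) = {0,1,2,4}
'c' @ 1: {5,6}
'a' @ 2: {1,3,4,7,8,9,10}  (accept∈set)
'c' @ 3: {5,6,11,12}
'b' @ 4: {1,3,4,7,8,9,10}  (accept∈set)
'a' @ 5: {11,12}
'c' @ 6: {1,9,10,13}  (accept∈set)
final: {1,9,10,13}; accept 1 in set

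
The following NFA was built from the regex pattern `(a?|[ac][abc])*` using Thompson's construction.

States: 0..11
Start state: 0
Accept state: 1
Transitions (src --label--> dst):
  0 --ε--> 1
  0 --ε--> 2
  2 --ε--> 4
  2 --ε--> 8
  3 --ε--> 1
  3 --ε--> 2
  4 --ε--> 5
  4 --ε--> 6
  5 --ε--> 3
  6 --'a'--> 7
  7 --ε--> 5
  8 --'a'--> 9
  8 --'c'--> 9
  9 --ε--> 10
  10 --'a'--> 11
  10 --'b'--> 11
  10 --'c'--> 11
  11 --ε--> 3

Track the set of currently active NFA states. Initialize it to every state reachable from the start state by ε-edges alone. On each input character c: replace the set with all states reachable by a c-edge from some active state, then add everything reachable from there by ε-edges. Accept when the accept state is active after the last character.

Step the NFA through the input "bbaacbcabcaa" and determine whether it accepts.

S₀ = ε-closure({0}) = {0,1,2,3,4,5,6,8}
'b' @ 1: {}  — state set empty
rest 'baacbcabcaa' ignored (set empty)
after full input: {}  (accept=1 not in)

Answer: REJECT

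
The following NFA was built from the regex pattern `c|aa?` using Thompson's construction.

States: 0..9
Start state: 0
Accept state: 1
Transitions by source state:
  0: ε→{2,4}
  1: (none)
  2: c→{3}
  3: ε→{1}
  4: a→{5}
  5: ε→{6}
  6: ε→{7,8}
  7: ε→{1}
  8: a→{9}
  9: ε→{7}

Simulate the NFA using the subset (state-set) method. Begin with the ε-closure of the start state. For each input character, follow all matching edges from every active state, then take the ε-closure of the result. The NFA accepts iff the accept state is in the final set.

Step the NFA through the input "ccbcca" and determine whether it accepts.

start: ε-closure({0}) = {0,2,4}
'c' @ 1: {1,3}  (accept∈set)
'c' @ 2: {}  — state set empty
rest 'bcca' ignored (set empty)
after full input: {}  (accept=1 not in)

Answer: REJECT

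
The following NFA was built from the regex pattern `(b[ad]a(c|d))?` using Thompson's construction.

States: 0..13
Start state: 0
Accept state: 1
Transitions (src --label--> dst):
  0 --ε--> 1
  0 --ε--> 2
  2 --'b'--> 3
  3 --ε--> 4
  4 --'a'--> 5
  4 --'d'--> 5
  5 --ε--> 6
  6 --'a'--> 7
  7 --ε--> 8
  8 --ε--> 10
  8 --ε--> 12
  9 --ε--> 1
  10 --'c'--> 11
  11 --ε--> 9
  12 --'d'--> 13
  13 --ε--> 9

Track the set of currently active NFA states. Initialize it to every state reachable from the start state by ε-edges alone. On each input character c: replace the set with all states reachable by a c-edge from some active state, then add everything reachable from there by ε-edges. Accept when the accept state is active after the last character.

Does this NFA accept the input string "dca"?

Answer: REJECT

Derivation:
S₀ = ε-closure({0}) = {0,1,2}
'd' @ 1: {}  — dead — no transitions
rest 'ca' ignored (set empty)
end set {} — state 1 not in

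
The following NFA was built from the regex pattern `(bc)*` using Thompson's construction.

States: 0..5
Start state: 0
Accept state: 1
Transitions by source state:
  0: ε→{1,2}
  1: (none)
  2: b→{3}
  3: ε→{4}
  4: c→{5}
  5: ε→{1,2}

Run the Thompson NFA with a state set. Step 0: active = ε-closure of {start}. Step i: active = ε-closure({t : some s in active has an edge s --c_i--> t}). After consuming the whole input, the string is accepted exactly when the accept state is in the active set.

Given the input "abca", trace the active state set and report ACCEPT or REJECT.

Answer: REJECT

Steps:
start: ε-closure({0}) = {0,1,2}
'a' @ 1: {}  — state set empty
rest 'bca' ignored (set empty)
final: {}; accept 1 not in set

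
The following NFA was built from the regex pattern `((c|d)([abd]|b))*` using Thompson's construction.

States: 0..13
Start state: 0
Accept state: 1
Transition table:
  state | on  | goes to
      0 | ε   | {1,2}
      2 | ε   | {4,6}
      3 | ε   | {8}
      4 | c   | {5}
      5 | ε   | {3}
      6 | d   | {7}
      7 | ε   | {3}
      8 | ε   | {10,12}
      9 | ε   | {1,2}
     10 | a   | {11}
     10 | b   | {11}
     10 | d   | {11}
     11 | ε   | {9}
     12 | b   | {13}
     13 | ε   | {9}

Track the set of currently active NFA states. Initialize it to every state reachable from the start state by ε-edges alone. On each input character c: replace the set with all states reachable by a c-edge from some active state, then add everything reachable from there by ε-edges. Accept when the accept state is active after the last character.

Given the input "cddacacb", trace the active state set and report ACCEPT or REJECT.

Answer: ACCEPT

Steps:
initial (ε-close {0}): {0,1,2,4,6}
'c' @ 1: {3,5,8,10,12}
'd' @ 2: {1,2,4,6,9,11}  [accepting]
'd' @ 3: {3,7,8,10,12}
'a' @ 4: {1,2,4,6,9,11}  [accepting]
'c' @ 5: {3,5,8,10,12}
'a' @ 6: {1,2,4,6,9,11}  [accepting]
'c' @ 7: {3,5,8,10,12}
'b' @ 8: {1,2,4,6,9,11,13}  [accepting]
after full input: {1,2,4,6,9,11,13}  (accept=1 in)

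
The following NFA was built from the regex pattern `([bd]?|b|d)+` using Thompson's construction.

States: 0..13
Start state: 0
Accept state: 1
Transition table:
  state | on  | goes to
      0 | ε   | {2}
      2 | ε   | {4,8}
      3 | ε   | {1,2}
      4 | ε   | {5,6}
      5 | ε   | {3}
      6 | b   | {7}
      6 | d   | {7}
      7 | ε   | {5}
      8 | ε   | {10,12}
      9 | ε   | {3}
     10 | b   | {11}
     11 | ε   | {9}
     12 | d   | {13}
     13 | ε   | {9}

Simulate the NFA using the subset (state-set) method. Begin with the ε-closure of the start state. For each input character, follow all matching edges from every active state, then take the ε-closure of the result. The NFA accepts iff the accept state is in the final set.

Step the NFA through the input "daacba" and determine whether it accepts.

Answer: REJECT

Steps:
start: ε-closure({0}) = {0,1,2,3,4,5,6,8,10,12}
'd' @ 1: {1,2,3,4,5,6,7,8,9,10,12,13}  ✓accept
'a' @ 2: {}  — no active states
rest 'acba' ignored (set empty)
end set {} — state 1 not in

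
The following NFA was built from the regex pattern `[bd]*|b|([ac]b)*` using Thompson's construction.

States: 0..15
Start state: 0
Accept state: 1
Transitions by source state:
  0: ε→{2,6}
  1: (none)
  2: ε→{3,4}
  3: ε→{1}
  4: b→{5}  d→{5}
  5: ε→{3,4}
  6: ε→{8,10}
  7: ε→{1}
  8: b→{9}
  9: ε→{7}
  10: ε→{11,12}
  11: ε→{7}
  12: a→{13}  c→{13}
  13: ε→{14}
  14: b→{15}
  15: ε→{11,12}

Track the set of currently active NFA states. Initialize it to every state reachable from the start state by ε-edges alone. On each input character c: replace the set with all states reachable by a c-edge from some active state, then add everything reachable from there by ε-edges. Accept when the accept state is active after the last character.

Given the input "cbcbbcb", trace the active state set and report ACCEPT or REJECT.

Answer: REJECT

Trace:
initial (ε-close {0}): {0,1,2,3,4,6,7,8,10,11,12}
'c' @ 1: {13,14}
'b' @ 2: {1,7,11,12,15}  [accepting]
'c' @ 3: {13,14}
'b' @ 4: {1,7,11,12,15}  [accepting]
'b' @ 5: {}  — state set empty
rest 'cb' ignored (set empty)
after full input: {}  (accept=1 not in)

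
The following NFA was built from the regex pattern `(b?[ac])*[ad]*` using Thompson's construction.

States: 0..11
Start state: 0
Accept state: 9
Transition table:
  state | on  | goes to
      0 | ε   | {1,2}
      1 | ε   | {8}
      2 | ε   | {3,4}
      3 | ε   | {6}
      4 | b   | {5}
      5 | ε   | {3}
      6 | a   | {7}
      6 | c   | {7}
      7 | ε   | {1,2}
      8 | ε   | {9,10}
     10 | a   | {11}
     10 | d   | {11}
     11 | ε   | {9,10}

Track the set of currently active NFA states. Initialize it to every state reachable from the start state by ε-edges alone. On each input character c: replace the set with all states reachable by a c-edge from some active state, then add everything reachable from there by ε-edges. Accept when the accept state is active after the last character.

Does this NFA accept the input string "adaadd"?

Answer: ACCEPT

Steps:
S₀ = ε-closure({0}) = {0,1,2,3,4,6,8,9,10}
'a' @ 1: {1,2,3,4,6,7,8,9,10,11}  [accepting]
'd' @ 2: {9,10,11}  [accepting]
'a' @ 3: {9,10,11}  [accepting]
'a' @ 4: {9,10,11}  [accepting]
'd' @ 5: {9,10,11}  [accepting]
'd' @ 6: {9,10,11}  [accepting]
after full input: {9,10,11}  (accept=9 in)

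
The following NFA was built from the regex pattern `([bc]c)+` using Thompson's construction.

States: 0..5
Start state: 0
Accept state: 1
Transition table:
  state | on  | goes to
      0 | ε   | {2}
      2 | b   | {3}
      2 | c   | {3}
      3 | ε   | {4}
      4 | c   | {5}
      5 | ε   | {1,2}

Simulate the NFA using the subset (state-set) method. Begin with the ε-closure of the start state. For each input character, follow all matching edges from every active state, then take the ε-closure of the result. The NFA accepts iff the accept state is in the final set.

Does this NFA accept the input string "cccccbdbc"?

initial (ε-close {0}): {0,2}
'c' @ 1: {3,4}
'c' @ 2: {1,2,5}  ✓accept
'c' @ 3: {3,4}
'c' @ 4: {1,2,5}  ✓accept
'c' @ 5: {3,4}
'b' @ 6: {}  — state set empty
rest 'dbc' ignored (set empty)
end set {} — state 1 not in

Answer: REJECT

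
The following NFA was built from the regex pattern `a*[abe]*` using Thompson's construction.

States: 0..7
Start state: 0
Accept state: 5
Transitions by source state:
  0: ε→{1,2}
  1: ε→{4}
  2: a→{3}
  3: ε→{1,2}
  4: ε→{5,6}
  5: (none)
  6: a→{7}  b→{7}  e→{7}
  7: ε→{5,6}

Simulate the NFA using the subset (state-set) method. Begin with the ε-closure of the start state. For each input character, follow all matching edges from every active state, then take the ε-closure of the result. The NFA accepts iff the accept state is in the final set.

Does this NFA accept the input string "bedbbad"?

Answer: REJECT

Steps:
start: ε-closure({0}) = {0,1,2,4,5,6}
'b' @ 1: {5,6,7}  [accepting]
'e' @ 2: {5,6,7}  [accepting]
'd' @ 3: {}  — dead — no transitions
rest 'bbad' ignored (set empty)
after full input: {}  (accept=5 not in)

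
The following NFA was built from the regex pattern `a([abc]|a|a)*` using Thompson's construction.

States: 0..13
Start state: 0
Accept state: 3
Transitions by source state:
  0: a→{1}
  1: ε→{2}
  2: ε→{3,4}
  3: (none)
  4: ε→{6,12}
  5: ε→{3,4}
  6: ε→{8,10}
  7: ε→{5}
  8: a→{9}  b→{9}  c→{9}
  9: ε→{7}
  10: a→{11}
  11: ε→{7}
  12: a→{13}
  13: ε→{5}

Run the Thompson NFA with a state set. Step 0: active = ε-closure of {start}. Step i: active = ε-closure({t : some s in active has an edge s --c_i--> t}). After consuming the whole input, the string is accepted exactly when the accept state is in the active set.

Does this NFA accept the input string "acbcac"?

start: ε-closure({0}) = {0}
'a' @ 1: {1,2,3,4,6,8,10,12}  [accepting]
'c' @ 2: {3,4,5,6,7,8,9,10,12}  [accepting]
'b' @ 3: {3,4,5,6,7,8,9,10,12}  [accepting]
'c' @ 4: {3,4,5,6,7,8,9,10,12}  [accepting]
'a' @ 5: {3,4,5,6,7,8,9,10,11,12,13}  [accepting]
'c' @ 6: {3,4,5,6,7,8,9,10,12}  [accepting]
after full input: {3,4,5,6,7,8,9,10,12}  (accept=3 in)

Answer: ACCEPT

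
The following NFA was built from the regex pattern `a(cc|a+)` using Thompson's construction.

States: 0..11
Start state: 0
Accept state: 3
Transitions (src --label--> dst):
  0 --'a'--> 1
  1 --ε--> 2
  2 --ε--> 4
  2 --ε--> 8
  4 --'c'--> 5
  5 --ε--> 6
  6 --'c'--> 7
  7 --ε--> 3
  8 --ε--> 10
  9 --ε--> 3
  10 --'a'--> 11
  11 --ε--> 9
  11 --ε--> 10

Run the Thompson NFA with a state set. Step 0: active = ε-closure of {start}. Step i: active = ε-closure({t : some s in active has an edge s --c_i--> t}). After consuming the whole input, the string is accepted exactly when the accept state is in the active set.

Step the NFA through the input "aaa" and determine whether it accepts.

Answer: ACCEPT

Steps:
S₀ = ε-closure({0}) = {0}
'a' @ 1: {1,2,4,8,10}
'a' @ 2: {3,9,10,11}  [accepting]
'a' @ 3: {3,9,10,11}  [accepting]
final: {3,9,10,11}; accept 3 in set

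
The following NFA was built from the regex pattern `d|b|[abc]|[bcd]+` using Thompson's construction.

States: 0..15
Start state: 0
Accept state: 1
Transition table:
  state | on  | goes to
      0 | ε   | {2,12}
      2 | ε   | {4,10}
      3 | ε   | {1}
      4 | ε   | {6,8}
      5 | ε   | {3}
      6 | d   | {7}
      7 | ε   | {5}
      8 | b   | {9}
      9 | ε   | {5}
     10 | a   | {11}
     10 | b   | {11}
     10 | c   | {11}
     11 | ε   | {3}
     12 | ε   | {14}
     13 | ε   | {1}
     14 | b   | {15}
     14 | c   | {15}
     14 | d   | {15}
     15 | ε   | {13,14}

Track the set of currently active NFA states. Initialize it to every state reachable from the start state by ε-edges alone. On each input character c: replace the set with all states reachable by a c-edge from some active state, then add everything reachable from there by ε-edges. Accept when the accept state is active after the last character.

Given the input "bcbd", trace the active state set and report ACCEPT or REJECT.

initial (ε-close {0}): {0,2,4,6,8,10,12,14}
'b' @ 1: {1,3,5,9,11,13,14,15}  (accept∈set)
'c' @ 2: {1,13,14,15}  (accept∈set)
'b' @ 3: {1,13,14,15}  (accept∈set)
'd' @ 4: {1,13,14,15}  (accept∈set)
end set {1,13,14,15} — state 1 in

Answer: ACCEPT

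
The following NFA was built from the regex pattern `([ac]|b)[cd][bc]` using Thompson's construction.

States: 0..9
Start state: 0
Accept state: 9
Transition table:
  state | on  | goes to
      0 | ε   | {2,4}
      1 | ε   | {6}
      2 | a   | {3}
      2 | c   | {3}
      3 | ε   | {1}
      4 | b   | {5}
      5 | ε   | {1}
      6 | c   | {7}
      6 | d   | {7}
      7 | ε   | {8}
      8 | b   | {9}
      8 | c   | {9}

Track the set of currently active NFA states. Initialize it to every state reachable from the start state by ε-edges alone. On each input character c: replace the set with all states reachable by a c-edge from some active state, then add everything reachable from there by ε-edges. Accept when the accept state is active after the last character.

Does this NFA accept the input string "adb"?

start: ε-closure({0}) = {0,2,4}
'a' @ 1: {1,3,6}
'd' @ 2: {7,8}
'b' @ 3: {9}  [accepting]
final: {9}; accept 9 in set

Answer: ACCEPT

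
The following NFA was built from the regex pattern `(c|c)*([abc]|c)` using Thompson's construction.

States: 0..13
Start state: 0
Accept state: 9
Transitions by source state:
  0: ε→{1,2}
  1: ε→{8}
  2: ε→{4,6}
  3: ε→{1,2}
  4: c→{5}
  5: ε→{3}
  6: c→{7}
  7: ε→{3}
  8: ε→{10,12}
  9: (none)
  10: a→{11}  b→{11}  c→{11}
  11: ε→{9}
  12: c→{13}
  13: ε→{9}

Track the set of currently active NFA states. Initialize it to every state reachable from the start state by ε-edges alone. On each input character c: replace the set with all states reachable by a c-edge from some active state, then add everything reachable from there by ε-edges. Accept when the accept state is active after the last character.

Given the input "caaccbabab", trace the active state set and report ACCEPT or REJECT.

Answer: REJECT

Trace:
start: ε-closure({0}) = {0,1,2,4,6,8,10,12}
'c' @ 1: {1,2,3,4,5,6,7,8,9,10,11,12,13}  (accept∈set)
'a' @ 2: {9,11}  (accept∈set)
'a' @ 3: {}  — no active states
rest 'ccbabab' ignored (set empty)
end set {} — state 9 not in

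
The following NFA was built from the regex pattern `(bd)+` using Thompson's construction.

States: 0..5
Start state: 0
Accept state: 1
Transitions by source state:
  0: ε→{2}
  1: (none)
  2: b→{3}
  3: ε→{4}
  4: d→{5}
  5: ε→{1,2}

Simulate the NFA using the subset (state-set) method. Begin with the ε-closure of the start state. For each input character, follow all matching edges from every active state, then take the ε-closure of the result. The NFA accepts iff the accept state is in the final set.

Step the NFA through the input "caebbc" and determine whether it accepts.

start: ε-closure({0}) = {0,2}
'c' @ 1: {}  — no active states
rest 'aebbc' ignored (set empty)
after full input: {}  (accept=1 not in)

Answer: REJECT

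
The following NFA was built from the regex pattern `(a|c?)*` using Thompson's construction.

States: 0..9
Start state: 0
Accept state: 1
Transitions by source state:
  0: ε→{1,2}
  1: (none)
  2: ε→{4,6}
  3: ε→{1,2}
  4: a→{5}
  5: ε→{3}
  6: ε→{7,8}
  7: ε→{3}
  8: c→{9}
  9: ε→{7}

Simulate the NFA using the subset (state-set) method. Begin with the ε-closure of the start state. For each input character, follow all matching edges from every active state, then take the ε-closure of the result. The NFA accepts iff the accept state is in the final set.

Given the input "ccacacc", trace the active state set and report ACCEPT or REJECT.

Answer: ACCEPT

Trace:
S₀ = ε-closure({0}) = {0,1,2,3,4,6,7,8}
'c' @ 1: {1,2,3,4,6,7,8,9}  ✓accept
'c' @ 2: {1,2,3,4,6,7,8,9}  ✓accept
'a' @ 3: {1,2,3,4,5,6,7,8}  ✓accept
'c' @ 4: {1,2,3,4,6,7,8,9}  ✓accept
'a' @ 5: {1,2,3,4,5,6,7,8}  ✓accept
'c' @ 6: {1,2,3,4,6,7,8,9}  ✓accept
'c' @ 7: {1,2,3,4,6,7,8,9}  ✓accept
end set {1,2,3,4,6,7,8,9} — state 1 in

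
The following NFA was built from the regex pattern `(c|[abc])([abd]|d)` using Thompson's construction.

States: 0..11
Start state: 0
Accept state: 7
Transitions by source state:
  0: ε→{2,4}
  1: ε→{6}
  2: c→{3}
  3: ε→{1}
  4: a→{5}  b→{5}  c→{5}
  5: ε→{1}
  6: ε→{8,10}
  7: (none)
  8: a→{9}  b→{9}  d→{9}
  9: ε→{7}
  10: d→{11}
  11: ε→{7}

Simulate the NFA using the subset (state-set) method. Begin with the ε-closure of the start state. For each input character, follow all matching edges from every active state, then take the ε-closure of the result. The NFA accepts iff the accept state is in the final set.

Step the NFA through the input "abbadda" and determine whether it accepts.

initial (ε-close {0}): {0,2,4}
'a' @ 1: {1,5,6,8,10}
'b' @ 2: {7,9}  (accept∈set)
'b' @ 3: {}  — no active states
rest 'adda' ignored (set empty)
final: {}; accept 7 not in set

Answer: REJECT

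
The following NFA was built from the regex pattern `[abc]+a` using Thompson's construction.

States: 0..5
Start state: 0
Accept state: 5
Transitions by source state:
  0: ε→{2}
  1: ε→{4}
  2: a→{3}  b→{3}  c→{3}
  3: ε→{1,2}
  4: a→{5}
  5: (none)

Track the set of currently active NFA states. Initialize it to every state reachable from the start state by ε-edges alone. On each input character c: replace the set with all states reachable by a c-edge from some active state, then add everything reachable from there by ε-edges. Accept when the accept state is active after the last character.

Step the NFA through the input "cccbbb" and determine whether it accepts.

initial (ε-close {0}): {0,2}
'c' @ 1: {1,2,3,4}
'c' @ 2: {1,2,3,4}
'c' @ 3: {1,2,3,4}
'b' @ 4: {1,2,3,4}
'b' @ 5: {1,2,3,4}
'b' @ 6: {1,2,3,4}
final: {1,2,3,4}; accept 5 not in set

Answer: REJECT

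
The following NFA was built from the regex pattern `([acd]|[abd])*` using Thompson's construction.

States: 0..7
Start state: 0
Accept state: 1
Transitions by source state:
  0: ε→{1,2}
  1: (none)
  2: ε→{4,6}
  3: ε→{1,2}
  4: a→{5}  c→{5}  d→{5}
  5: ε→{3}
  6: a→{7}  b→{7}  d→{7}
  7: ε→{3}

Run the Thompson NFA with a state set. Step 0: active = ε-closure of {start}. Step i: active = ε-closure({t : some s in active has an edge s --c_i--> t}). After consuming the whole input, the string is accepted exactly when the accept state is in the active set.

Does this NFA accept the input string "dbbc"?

Answer: ACCEPT

Trace:
S₀ = ε-closure({0}) = {0,1,2,4,6}
'd' @ 1: {1,2,3,4,5,6,7}  (accept∈set)
'b' @ 2: {1,2,3,4,6,7}  (accept∈set)
'b' @ 3: {1,2,3,4,6,7}  (accept∈set)
'c' @ 4: {1,2,3,4,5,6}  (accept∈set)
after full input: {1,2,3,4,5,6}  (accept=1 in)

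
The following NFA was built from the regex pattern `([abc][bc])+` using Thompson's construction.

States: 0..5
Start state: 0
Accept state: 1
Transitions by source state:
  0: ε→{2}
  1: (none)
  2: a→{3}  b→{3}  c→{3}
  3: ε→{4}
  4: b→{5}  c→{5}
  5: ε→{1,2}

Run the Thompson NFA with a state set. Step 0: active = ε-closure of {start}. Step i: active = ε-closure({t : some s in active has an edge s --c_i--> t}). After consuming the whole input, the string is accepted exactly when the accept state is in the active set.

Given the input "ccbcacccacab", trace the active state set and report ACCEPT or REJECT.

start: ε-closure({0}) = {0,2}
'c' @ 1: {3,4}
'c' @ 2: {1,2,5}  (accept∈set)
'b' @ 3: {3,4}
'c' @ 4: {1,2,5}  (accept∈set)
'a' @ 5: {3,4}
'c' @ 6: {1,2,5}  (accept∈set)
'c' @ 7: {3,4}
'c' @ 8: {1,2,5}  (accept∈set)
'a' @ 9: {3,4}
'c' @ 10: {1,2,5}  (accept∈set)
'a' @ 11: {3,4}
'b' @ 12: {1,2,5}  (accept∈set)
end set {1,2,5} — state 1 in

Answer: ACCEPT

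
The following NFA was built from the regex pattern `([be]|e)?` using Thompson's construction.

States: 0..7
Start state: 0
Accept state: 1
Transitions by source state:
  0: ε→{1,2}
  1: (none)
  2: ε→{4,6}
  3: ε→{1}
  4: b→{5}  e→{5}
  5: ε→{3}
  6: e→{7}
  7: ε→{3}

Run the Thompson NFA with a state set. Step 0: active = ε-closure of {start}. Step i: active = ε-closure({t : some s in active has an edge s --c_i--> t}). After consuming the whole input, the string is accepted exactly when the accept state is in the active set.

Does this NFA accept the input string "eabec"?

initial (ε-close {0}): {0,1,2,4,6}
'e' @ 1: {1,3,5,7}  [accepting]
'a' @ 2: {}  — no active states
rest 'bec' ignored (set empty)
end set {} — state 1 not in

Answer: REJECT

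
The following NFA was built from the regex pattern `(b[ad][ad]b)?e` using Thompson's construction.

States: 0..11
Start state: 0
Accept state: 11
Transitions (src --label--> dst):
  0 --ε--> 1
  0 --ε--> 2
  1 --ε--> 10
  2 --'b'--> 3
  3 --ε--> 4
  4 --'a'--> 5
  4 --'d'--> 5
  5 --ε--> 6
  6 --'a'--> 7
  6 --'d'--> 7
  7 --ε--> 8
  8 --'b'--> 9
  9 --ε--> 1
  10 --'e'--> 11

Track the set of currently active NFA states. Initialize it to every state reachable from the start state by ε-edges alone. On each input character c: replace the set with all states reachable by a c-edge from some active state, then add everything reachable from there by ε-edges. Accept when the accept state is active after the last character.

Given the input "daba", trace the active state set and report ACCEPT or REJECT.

start: ε-closure({0}) = {0,1,2,10}
'd' @ 1: {}  — state set empty
rest 'aba' ignored (set empty)
final: {}; accept 11 not in set

Answer: REJECT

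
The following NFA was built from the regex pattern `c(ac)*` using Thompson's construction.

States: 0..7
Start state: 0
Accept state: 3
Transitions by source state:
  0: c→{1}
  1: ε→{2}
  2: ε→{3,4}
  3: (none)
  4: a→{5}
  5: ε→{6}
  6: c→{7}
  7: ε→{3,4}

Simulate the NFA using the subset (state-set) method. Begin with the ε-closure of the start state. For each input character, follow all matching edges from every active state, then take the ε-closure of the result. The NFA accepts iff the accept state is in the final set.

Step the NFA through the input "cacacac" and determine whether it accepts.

Answer: ACCEPT

Derivation:
S₀ = ε-closure({0}) = {0}
'c' @ 1: {1,2,3,4}  (accept∈set)
'a' @ 2: {5,6}
'c' @ 3: {3,4,7}  (accept∈set)
'a' @ 4: {5,6}
'c' @ 5: {3,4,7}  (accept∈set)
'a' @ 6: {5,6}
'c' @ 7: {3,4,7}  (accept∈set)
end set {3,4,7} — state 3 in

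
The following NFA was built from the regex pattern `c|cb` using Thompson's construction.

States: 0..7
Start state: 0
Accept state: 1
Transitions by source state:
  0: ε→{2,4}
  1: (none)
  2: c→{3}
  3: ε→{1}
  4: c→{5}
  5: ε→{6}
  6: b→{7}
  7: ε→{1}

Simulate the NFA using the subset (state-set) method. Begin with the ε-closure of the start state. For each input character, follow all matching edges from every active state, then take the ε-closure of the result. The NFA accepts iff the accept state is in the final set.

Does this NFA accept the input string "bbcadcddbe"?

Answer: REJECT

Trace:
start: ε-closure({0}) = {0,2,4}
'b' @ 1: {}  — no active states
rest 'bcadcddbe' ignored (set empty)
after full input: {}  (accept=1 not in)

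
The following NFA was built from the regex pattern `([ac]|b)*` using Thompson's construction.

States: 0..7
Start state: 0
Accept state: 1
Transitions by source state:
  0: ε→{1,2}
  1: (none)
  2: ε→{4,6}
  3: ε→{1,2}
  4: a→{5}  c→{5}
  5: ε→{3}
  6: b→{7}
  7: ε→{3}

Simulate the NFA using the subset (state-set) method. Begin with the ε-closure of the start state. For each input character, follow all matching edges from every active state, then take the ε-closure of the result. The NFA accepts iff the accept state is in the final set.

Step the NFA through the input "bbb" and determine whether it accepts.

initial (ε-close {0}): {0,1,2,4,6}
'b' @ 1: {1,2,3,4,6,7}  [accepting]
'b' @ 2: {1,2,3,4,6,7}  [accepting]
'b' @ 3: {1,2,3,4,6,7}  [accepting]
after full input: {1,2,3,4,6,7}  (accept=1 in)

Answer: ACCEPT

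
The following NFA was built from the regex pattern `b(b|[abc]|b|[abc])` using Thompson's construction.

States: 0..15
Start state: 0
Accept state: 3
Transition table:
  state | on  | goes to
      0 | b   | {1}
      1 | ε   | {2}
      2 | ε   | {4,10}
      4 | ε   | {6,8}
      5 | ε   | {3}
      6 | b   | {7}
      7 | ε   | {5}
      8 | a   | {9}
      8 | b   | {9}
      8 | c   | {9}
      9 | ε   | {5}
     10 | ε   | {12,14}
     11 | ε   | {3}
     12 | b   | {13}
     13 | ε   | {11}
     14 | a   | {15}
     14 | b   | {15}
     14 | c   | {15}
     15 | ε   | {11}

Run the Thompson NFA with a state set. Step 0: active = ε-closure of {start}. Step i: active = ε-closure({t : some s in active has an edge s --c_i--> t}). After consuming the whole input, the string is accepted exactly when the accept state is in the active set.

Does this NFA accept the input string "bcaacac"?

Answer: REJECT

Derivation:
start: ε-closure({0}) = {0}
'b' @ 1: {1,2,4,6,8,10,12,14}
'c' @ 2: {3,5,9,11,15}  ✓accept
'a' @ 3: {}  — no active states
rest 'acac' ignored (set empty)
after full input: {}  (accept=3 not in)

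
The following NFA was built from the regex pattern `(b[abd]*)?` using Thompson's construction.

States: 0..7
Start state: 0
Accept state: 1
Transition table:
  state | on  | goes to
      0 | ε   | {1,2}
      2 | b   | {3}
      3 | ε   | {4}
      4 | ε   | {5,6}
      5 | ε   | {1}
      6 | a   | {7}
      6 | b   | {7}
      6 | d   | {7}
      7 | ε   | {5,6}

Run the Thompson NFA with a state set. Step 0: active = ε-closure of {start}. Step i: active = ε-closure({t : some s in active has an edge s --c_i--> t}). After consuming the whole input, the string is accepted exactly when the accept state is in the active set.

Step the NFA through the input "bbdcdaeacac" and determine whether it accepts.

S₀ = ε-closure({0}) = {0,1,2}
'b' @ 1: {1,3,4,5,6}  (accept∈set)
'b' @ 2: {1,5,6,7}  (accept∈set)
'd' @ 3: {1,5,6,7}  (accept∈set)
'c' @ 4: {}  — dead — no transitions
rest 'daeacac' ignored (set empty)
after full input: {}  (accept=1 not in)

Answer: REJECT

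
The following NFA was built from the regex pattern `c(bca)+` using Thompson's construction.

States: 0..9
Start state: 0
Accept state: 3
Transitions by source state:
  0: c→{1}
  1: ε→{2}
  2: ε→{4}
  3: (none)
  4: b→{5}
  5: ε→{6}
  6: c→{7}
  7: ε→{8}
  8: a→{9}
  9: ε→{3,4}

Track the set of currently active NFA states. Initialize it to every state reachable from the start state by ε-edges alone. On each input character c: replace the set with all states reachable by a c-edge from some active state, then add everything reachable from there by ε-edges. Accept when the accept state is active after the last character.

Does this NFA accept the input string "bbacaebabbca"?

Answer: REJECT

Derivation:
start: ε-closure({0}) = {0}
'b' @ 1: {}  — no active states
rest 'bacaebabbca' ignored (set empty)
end set {} — state 3 not in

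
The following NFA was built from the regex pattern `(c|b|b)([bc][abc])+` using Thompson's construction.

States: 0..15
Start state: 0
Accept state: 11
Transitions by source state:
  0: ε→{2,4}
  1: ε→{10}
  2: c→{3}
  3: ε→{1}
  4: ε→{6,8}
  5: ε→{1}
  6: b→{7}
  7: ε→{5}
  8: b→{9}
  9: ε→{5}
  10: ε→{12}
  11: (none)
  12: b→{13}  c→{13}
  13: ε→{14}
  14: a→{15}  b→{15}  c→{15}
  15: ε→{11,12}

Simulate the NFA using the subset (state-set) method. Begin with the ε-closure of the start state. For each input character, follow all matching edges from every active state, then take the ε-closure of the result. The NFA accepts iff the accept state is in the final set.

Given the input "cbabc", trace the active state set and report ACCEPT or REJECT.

initial (ε-close {0}): {0,2,4,6,8}
'c' @ 1: {1,3,10,12}
'b' @ 2: {13,14}
'a' @ 3: {11,12,15}  ✓accept
'b' @ 4: {13,14}
'c' @ 5: {11,12,15}  ✓accept
final: {11,12,15}; accept 11 in set

Answer: ACCEPT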